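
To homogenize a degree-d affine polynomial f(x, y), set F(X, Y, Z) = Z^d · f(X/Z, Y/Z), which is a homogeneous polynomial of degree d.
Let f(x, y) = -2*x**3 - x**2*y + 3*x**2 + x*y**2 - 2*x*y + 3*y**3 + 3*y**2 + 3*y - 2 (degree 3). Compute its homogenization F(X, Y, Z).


F(X, Y, Z) = -2*X**3 - X**2*Y + 3*X**2*Z + X*Y**2 - 2*X*Y*Z + 3*Y**3 + 3*Y**2*Z + 3*Y*Z**2 - 2*Z**3

deg(f) = 3.
Substitute x = X/Z, y = Y/Z into f, then multiply by Z^3.
  monomial -2·x^3·y^0 ↦ -2·X^3·Y^0·Z^0.
  monomial -1·x^2·y^1 ↦ -1·X^2·Y^1·Z^0.
  monomial 3·x^2·y^0 ↦ 3·X^2·Y^0·Z^1.
  monomial 1·x^1·y^2 ↦ 1·X^1·Y^2·Z^0.
  monomial -2·x^1·y^1 ↦ -2·X^1·Y^1·Z^1.
  monomial 3·x^0·y^3 ↦ 3·X^0·Y^3·Z^0.
  monomial 3·x^0·y^2 ↦ 3·X^0·Y^2·Z^1.
  monomial 3·x^0·y^1 ↦ 3·X^0·Y^1·Z^2.
  monomial -2·x^0·y^0 ↦ -2·X^0·Y^0·Z^3.
Collecting: F(X, Y, Z) = -2*X**3 - X**2*Y + 3*X**2*Z + X*Y**2 - 2*X*Y*Z + 3*Y**3 + 3*Y**2*Z + 3*Y*Z**2 - 2*Z**3.


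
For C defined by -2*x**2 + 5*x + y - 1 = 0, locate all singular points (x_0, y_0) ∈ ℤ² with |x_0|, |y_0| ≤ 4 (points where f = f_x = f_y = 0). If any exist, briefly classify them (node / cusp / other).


No singular points in the scanned grid; C is smooth there.

Compute partial derivatives:
  f_x = 5 - 4*x.
  f_y = 1.
f_y = 1 is a nonzero constant, so f_y never vanishes: no point (x, y) can satisfy f = f_x = f_y = 0. In particular no (x, y) ∈ {−4, ..., 4}² is singular; the curve is smooth.


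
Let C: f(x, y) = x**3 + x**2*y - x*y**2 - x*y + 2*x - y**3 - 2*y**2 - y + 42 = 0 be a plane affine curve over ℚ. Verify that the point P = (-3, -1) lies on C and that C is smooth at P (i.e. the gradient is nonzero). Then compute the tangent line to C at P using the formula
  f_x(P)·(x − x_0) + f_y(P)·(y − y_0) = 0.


Tangent line at P: 35*x + 6*y + 111 = 0.

Step 1: f(-3, -1) = 0, so P lies on C.
Step 2: partial derivatives
  f_x(x, y) = 3*x**2 + 2*x*y - y**2 - y + 2, f_y(x, y) = x**2 - 2*x*y - x - 3*y**2 - 4*y - 1.
  f_x(P) = 35, f_y(P) = 6 (gradient nonzero, so P is smooth).
Step 3: tangent line at P: 35·(x − -3) + 6·(y − -1) = 0.
Expanding: 35*x + 6*y + 111 = 0.


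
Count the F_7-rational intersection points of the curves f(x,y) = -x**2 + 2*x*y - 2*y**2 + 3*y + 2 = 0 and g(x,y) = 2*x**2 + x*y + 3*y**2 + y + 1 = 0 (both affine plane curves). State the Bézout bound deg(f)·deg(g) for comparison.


Common zeros: ∅; count = 0; Bézout bound = 4.

deg(f) = 2, deg(g) = 2, so Bézout bound = 4.
Scan x ∈ F_7. For each x, list the y ∈ F_7 with f(x, y) ≡ 0 and those with g(x, y) ≡ 0 (mod 7); the common zeros in that column are the intersection.
  x = 0: f ≡ 0 at y ∈ {2, 3}; g ≡ 0 at y ∈ ∅; common: ∅.
  x = 1: f ≡ 0 at y ∈ ∅; g ≡ 0 at y ∈ ∅; common: ∅.
  x = 2: f ≡ 0 at y ∈ ∅; g ≡ 0 at y ∈ ∅; common: ∅.
  x = 3: f ≡ 0 at y ∈ {0, 1}; g ≡ 0 at y ∈ ∅; common: ∅.
  x = 4: f ≡ 0 at y ∈ {0, 2}; g ≡ 0 at y ∈ {5}; common: ∅.
  x = 5: f ≡ 0 at y ∈ ∅; g ≡ 0 at y ∈ ∅; common: ∅.
  x = 6: f ≡ 0 at y ∈ {1, 3}; g ≡ 0 at y ∈ ∅; common: ∅.
Collecting: common zeros = ∅, so the count is 0.
Comparison with the Bézout bound: 0 ≤ 4 = deg(f)·deg(g), as expected for curves with no common component (the affine F_7-count falls short of the bound because intersections may lie at infinity, over extension fields, or carry multiplicity).


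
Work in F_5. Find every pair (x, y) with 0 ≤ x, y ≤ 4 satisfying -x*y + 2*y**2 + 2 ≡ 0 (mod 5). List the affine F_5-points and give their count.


Affine F_5-points: {(0, 2), (0, 3), (1, 4), (4, 1)}; count = 4.

For each of the 25 pairs (x, y) ∈ F_5², evaluate f(x, y) mod 5. Record the zeros.
  x = 0: [0↦2, 1↦4, 2↦0, 3↦0, 4↦4]  zeros at y ∈ {2, 3}
  x = 1: [0↦2, 1↦3, 2↦3, 3↦2, 4↦0]  zeros at y ∈ {4}
  x = 2: [0↦2, 1↦2, 2↦1, 3↦4, 4↦1]  zeros at y ∈ ∅
  x = 3: [0↦2, 1↦1, 2↦4, 3↦1, 4↦2]  zeros at y ∈ ∅
  x = 4: [0↦2, 1↦0, 2↦2, 3↦3, 4↦3]  zeros at y ∈ {1}
Collecting zeros: affine points = {(0, 2), (0, 3), (1, 4), (4, 1)}.
Total count |C(F_5)_aff| = 4.


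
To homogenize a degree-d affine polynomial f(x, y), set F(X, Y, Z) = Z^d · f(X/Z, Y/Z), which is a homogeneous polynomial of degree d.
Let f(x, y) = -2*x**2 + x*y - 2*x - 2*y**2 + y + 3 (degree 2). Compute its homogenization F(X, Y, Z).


F(X, Y, Z) = -2*X**2 + X*Y - 2*X*Z - 2*Y**2 + Y*Z + 3*Z**2

deg(f) = 2.
Substitute x = X/Z, y = Y/Z into f, then multiply by Z^2.
  monomial -2·x^2·y^0 ↦ -2·X^2·Y^0·Z^0.
  monomial 1·x^1·y^1 ↦ 1·X^1·Y^1·Z^0.
  monomial -2·x^1·y^0 ↦ -2·X^1·Y^0·Z^1.
  monomial -2·x^0·y^2 ↦ -2·X^0·Y^2·Z^0.
  monomial 1·x^0·y^1 ↦ 1·X^0·Y^1·Z^1.
  monomial 3·x^0·y^0 ↦ 3·X^0·Y^0·Z^2.
Collecting: F(X, Y, Z) = -2*X**2 + X*Y - 2*X*Z - 2*Y**2 + Y*Z + 3*Z**2.


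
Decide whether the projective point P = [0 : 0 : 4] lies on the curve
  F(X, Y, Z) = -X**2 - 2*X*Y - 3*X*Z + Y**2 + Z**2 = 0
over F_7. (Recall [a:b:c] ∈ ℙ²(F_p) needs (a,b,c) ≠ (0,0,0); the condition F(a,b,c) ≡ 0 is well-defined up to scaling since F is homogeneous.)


F(0,0,4) ≡ 2 (mod 7); P is NOT on the curve.

Evaluate F(0, 0, 4) term-by-term (mod 7).
  -X**2 ↦ -1·0·1·1 = 0
  -2*X*Y ↦ -2·0·0·1 = 0
  -3*X*Z ↦ -3·0·1·4 = 0
  Y**2 ↦ 1·1·0·1 = 0
  Z**2 ↦ 1·1·1·16 = 16
Sum: F(0, 0, 4) = (0) + (0) + (0) + (0) + (16) = 16.
Reducing mod 7: 16 ≡ 2 (mod 7).
Since F(a, b, c) ≡ 2 ≠ 0 (mod 7), P does NOT lie on the curve.


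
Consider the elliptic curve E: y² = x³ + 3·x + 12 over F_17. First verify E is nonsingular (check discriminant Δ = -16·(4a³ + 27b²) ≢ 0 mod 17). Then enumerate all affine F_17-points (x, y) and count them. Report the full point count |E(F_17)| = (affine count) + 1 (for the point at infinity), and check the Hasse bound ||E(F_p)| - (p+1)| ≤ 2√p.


Affine points = {(1, 4), (1, 13), (2, 3), (2, 14), (5, 4), (5, 13), (6, 5), (6, 12), (7, 6), (7, 11), (8, 2), (8, 15), (11, 4), (11, 13), (12, 5), (12, 12), (13, 2), (13, 15), (15, 7), (15, 10), (16, 5), (16, 12)}; affine count = 22; |E(F_17)| = 23.

Discriminant check: Δ ∝ 4a³ + 27b² = 4·3³ + 27·12² = 4·27 + 27·144 ≡ 1 (mod 17). Nonzero ⇒ E is nonsingular.
For each x ∈ F_17, compute rhs = x³ + 3·x + 12 mod 17, then count y ∈ F_17 with y² ≡ rhs.
  x = 0: rhs = 12, matching y values: none (0 points).
  x = 1: rhs = 16, matching y values: 4, 13 (2 points).
  x = 2: rhs = 9, matching y values: 3, 14 (2 points).
  x = 3: rhs = 14, matching y values: none (0 points).
  x = 4: rhs = 3, matching y values: none (0 points).
  x = 5: rhs = 16, matching y values: 4, 13 (2 points).
  x = 6: rhs = 8, matching y values: 5, 12 (2 points).
  x = 7: rhs = 2, matching y values: 6, 11 (2 points).
  x = 8: rhs = 4, matching y values: 2, 15 (2 points).
  x = 9: rhs = 3, matching y values: none (0 points).
  x = 10: rhs = 5, matching y values: none (0 points).
  x = 11: rhs = 16, matching y values: 4, 13 (2 points).
  x = 12: rhs = 8, matching y values: 5, 12 (2 points).
  x = 13: rhs = 4, matching y values: 2, 15 (2 points).
  x = 14: rhs = 10, matching y values: none (0 points).
  x = 15: rhs = 15, matching y values: 7, 10 (2 points).
  x = 16: rhs = 8, matching y values: 5, 12 (2 points).
Total affine count: 22.
Full point count |E(F_17)| = 22 + 1 = 23.
Hasse bound: |23 − (17+1)| = |5| = 5 ≤ 2√17 ≈ 8.2462 ✓.


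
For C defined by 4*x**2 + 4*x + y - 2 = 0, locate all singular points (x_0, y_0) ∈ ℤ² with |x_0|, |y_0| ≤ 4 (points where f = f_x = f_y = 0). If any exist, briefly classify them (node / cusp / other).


No singular points in the scanned grid; C is smooth there.

Compute partial derivatives:
  f_x = 8*x + 4.
  f_y = 1.
f_y = 1 is a nonzero constant, so f_y never vanishes: no point (x, y) can satisfy f = f_x = f_y = 0. In particular no (x, y) ∈ {−4, ..., 4}² is singular; the curve is smooth.


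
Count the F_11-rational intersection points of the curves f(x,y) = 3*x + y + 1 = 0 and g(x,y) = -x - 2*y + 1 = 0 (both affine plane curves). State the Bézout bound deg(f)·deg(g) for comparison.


Common zeros: {(6, 3)}; count = 1; Bézout bound = 1.

deg(f) = 1, deg(g) = 1, so Bézout bound = 1.
Scan x ∈ F_11. For each x, list the y ∈ F_11 with f(x, y) ≡ 0 and those with g(x, y) ≡ 0 (mod 11); the common zeros in that column are the intersection.
  x = 0: f ≡ 0 at y ∈ {10}; g ≡ 0 at y ∈ {6}; common: ∅.
  x = 1: f ≡ 0 at y ∈ {7}; g ≡ 0 at y ∈ {0}; common: ∅.
  x = 2: f ≡ 0 at y ∈ {4}; g ≡ 0 at y ∈ {5}; common: ∅.
  x = 3: f ≡ 0 at y ∈ {1}; g ≡ 0 at y ∈ {10}; common: ∅.
  x = 4: f ≡ 0 at y ∈ {9}; g ≡ 0 at y ∈ {4}; common: ∅.
  x = 5: f ≡ 0 at y ∈ {6}; g ≡ 0 at y ∈ {9}; common: ∅.
  x = 6: f ≡ 0 at y ∈ {3}; g ≡ 0 at y ∈ {3}; common: {3}.
  x = 7: f ≡ 0 at y ∈ {0}; g ≡ 0 at y ∈ {8}; common: ∅.
  x = 8: f ≡ 0 at y ∈ {8}; g ≡ 0 at y ∈ {2}; common: ∅.
  x = 9: f ≡ 0 at y ∈ {5}; g ≡ 0 at y ∈ {7}; common: ∅.
  x = 10: f ≡ 0 at y ∈ {2}; g ≡ 0 at y ∈ {1}; common: ∅.
Collecting: common zeros = {(6, 3)}, so the count is 1.
Comparison with the Bézout bound: 1 ≤ 1 = deg(f)·deg(g), as expected for curves with no common component (the bound is attained).


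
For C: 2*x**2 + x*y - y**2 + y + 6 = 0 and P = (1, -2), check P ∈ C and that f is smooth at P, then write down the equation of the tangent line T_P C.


Tangent line at P: 2*x + 6*y + 10 = 0.

Step 1: f(1, -2) = 0, so P lies on C.
Step 2: partial derivatives
  f_x(x, y) = 4*x + y, f_y(x, y) = x - 2*y + 1.
  f_x(P) = 2, f_y(P) = 6 (gradient nonzero, so P is smooth).
Step 3: tangent line at P: 2·(x − 1) + 6·(y − -2) = 0.
Expanding: 2*x + 6*y + 10 = 0.


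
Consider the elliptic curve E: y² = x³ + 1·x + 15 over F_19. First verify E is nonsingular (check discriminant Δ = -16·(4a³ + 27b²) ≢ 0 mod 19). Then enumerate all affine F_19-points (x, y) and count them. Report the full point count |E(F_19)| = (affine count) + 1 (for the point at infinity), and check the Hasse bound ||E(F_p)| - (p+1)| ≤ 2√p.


Affine points = {(1, 6), (1, 13), (2, 5), (2, 14), (3, 8), (3, 11), (4, 8), (4, 11), (6, 3), (6, 16), (7, 2), (7, 17), (12, 8), (12, 11), (15, 2), (15, 17), (16, 2), (16, 17), (17, 9), (17, 10)}; affine count = 20; |E(F_19)| = 21.

Discriminant check: Δ ∝ 4a³ + 27b² = 4·1³ + 27·15² = 4·1 + 27·225 ≡ 18 (mod 19). Nonzero ⇒ E is nonsingular.
For each x ∈ F_19, compute rhs = x³ + 1·x + 15 mod 19, then count y ∈ F_19 with y² ≡ rhs.
  x = 0: rhs = 15, matching y values: none (0 points).
  x = 1: rhs = 17, matching y values: 6, 13 (2 points).
  x = 2: rhs = 6, matching y values: 5, 14 (2 points).
  x = 3: rhs = 7, matching y values: 8, 11 (2 points).
  x = 4: rhs = 7, matching y values: 8, 11 (2 points).
  x = 5: rhs = 12, matching y values: none (0 points).
  x = 6: rhs = 9, matching y values: 3, 16 (2 points).
  x = 7: rhs = 4, matching y values: 2, 17 (2 points).
  x = 8: rhs = 3, matching y values: none (0 points).
  x = 9: rhs = 12, matching y values: none (0 points).
  x = 10: rhs = 18, matching y values: none (0 points).
  x = 11: rhs = 8, matching y values: none (0 points).
  x = 12: rhs = 7, matching y values: 8, 11 (2 points).
  x = 13: rhs = 2, matching y values: none (0 points).
  x = 14: rhs = 18, matching y values: none (0 points).
  x = 15: rhs = 4, matching y values: 2, 17 (2 points).
  x = 16: rhs = 4, matching y values: 2, 17 (2 points).
  x = 17: rhs = 5, matching y values: 9, 10 (2 points).
  x = 18: rhs = 13, matching y values: none (0 points).
Total affine count: 20.
Full point count |E(F_19)| = 20 + 1 = 21.
Hasse bound: |21 − (19+1)| = |1| = 1 ≤ 2√19 ≈ 8.7178 ✓.


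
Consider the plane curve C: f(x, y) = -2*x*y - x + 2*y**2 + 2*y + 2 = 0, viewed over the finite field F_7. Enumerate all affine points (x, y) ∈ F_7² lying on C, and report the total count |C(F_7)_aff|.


Affine F_7-points: {(0, 2), (0, 4), (2, 0), (2, 1), (5, 5), (5, 6)}; count = 6.

For each of the 49 pairs (x, y) ∈ F_7², evaluate f(x, y) mod 7. Record the zeros.
  x = 0: [0↦2, 1↦6, 2↦0, 3↦5, 4↦0, 5↦6, 6↦2]  zeros at y ∈ {2, 4}
  x = 1: [0↦1, 1↦3, 2↦2, 3↦5, 4↦5, 5↦2, 6↦3]  zeros at y ∈ ∅
  x = 2: [0↦0, 1↦0, 2↦4, 3↦5, 4↦3, 5↦5, 6↦4]  zeros at y ∈ {0, 1}
  x = 3: [0↦6, 1↦4, 2↦6, 3↦5, 4↦1, 5↦1, 6↦5]  zeros at y ∈ ∅
  x = 4: [0↦5, 1↦1, 2↦1, 3↦5, 4↦6, 5↦4, 6↦6]  zeros at y ∈ ∅
  x = 5: [0↦4, 1↦5, 2↦3, 3↦5, 4↦4, 5↦0, 6↦0]  zeros at y ∈ {5, 6}
  x = 6: [0↦3, 1↦2, 2↦5, 3↦5, 4↦2, 5↦3, 6↦1]  zeros at y ∈ ∅
Collecting zeros: affine points = {(0, 2), (0, 4), (2, 0), (2, 1), (5, 5), (5, 6)}.
Total count |C(F_7)_aff| = 6.


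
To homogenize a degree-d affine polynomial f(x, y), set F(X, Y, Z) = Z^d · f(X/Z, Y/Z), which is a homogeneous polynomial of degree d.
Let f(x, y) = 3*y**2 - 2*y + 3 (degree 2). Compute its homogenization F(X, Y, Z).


F(X, Y, Z) = 3*Y**2 - 2*Y*Z + 3*Z**2

deg(f) = 2.
Substitute x = X/Z, y = Y/Z into f, then multiply by Z^2.
  monomial 3·x^0·y^2 ↦ 3·X^0·Y^2·Z^0.
  monomial -2·x^0·y^1 ↦ -2·X^0·Y^1·Z^1.
  monomial 3·x^0·y^0 ↦ 3·X^0·Y^0·Z^2.
Collecting: F(X, Y, Z) = 3*Y**2 - 2*Y*Z + 3*Z**2.


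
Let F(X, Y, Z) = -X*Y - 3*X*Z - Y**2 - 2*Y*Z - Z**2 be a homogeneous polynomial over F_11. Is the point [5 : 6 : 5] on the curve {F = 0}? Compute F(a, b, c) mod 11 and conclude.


F(5,6,5) ≡ 5 (mod 11); P is NOT on the curve.

Evaluate F(5, 6, 5) term-by-term (mod 11).
  -X*Y ↦ -1·5·6·1 = -30
  -3*X*Z ↦ -3·5·1·5 = -75
  -Y**2 ↦ -1·1·36·1 = -36
  -2*Y*Z ↦ -2·1·6·5 = -60
  -Z**2 ↦ -1·1·1·25 = -25
Sum: F(5, 6, 5) = (-30) + (-75) + (-36) + (-60) + (-25) = -226.
Reducing mod 11: -226 ≡ 5 (mod 11).
Since F(a, b, c) ≡ 5 ≠ 0 (mod 11), P does NOT lie on the curve.


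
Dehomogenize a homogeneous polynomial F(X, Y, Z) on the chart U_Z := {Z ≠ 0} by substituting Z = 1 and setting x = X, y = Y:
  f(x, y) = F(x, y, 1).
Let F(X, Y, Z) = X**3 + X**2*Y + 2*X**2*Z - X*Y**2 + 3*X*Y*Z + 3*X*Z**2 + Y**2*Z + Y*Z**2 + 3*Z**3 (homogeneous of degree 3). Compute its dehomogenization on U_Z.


f(x, y) = x**3 + x**2*y + 2*x**2 - x*y**2 + 3*x*y + 3*x + y**2 + y + 3

On U_Z we set Z = 1. Each monomial c·X^i·Y^j·Z^k in F becomes c·x^i·y^j·1^k = c·x^i·y^j.
Substituting Z = 1: F(X, Y, 1) = x**3 + x**2*y + 2*x**2 - x*y**2 + 3*x*y + 3*x + y**2 + y + 3.
Note: deg(f) ≤ deg(F) = 3; strict inequality happens when F is divisible by Z (lost terms).


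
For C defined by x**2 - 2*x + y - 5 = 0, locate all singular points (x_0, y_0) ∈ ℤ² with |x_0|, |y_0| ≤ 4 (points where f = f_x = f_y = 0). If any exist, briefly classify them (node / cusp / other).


No singular points in the scanned grid; C is smooth there.

Compute partial derivatives:
  f_x = 2*x - 2.
  f_y = 1.
f_y = 1 is a nonzero constant, so f_y never vanishes: no point (x, y) can satisfy f = f_x = f_y = 0. In particular no (x, y) ∈ {−4, ..., 4}² is singular; the curve is smooth.


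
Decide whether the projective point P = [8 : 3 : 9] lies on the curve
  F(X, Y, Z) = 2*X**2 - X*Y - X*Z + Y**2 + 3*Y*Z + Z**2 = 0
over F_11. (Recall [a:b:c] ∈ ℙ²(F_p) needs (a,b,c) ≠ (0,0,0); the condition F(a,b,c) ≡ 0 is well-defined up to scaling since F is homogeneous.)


F(8,3,9) ≡ 5 (mod 11); P is NOT on the curve.

Evaluate F(8, 3, 9) term-by-term (mod 11).
  2*X**2 ↦ 2·64·1·1 = 128
  -X*Y ↦ -1·8·3·1 = -24
  -X*Z ↦ -1·8·1·9 = -72
  Y**2 ↦ 1·1·9·1 = 9
  3*Y*Z ↦ 3·1·3·9 = 81
  Z**2 ↦ 1·1·1·81 = 81
Sum: F(8, 3, 9) = (128) + (-24) + (-72) + (9) + (81) + (81) = 203.
Reducing mod 11: 203 ≡ 5 (mod 11).
Since F(a, b, c) ≡ 5 ≠ 0 (mod 11), P does NOT lie on the curve.


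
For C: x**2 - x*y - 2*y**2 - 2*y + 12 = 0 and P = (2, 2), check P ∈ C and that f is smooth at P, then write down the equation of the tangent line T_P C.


Tangent line at P: 2*x - 12*y + 20 = 0.

Step 1: f(2, 2) = 0, so P lies on C.
Step 2: partial derivatives
  f_x(x, y) = 2*x - y, f_y(x, y) = -x - 4*y - 2.
  f_x(P) = 2, f_y(P) = -12 (gradient nonzero, so P is smooth).
Step 3: tangent line at P: 2·(x − 2) + -12·(y − 2) = 0.
Expanding: 2*x - 12*y + 20 = 0.


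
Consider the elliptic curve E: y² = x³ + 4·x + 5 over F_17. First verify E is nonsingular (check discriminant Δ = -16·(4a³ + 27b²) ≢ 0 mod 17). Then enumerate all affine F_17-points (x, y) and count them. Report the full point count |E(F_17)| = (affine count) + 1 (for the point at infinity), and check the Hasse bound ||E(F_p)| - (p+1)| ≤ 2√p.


Affine points = {(2, 2), (2, 15), (4, 0), (7, 6), (7, 11), (10, 5), (10, 12), (12, 8), (12, 9), (14, 0), (16, 0)}; affine count = 11; |E(F_17)| = 12.

Discriminant check: Δ ∝ 4a³ + 27b² = 4·4³ + 27·5² = 4·64 + 27·25 ≡ 13 (mod 17). Nonzero ⇒ E is nonsingular.
For each x ∈ F_17, compute rhs = x³ + 4·x + 5 mod 17, then count y ∈ F_17 with y² ≡ rhs.
  x = 0: rhs = 5, matching y values: none (0 points).
  x = 1: rhs = 10, matching y values: none (0 points).
  x = 2: rhs = 4, matching y values: 2, 15 (2 points).
  x = 3: rhs = 10, matching y values: none (0 points).
  x = 4: rhs = 0, matching y values: 0 (1 points).
  x = 5: rhs = 14, matching y values: none (0 points).
  x = 6: rhs = 7, matching y values: none (0 points).
  x = 7: rhs = 2, matching y values: 6, 11 (2 points).
  x = 8: rhs = 5, matching y values: none (0 points).
  x = 9: rhs = 5, matching y values: none (0 points).
  x = 10: rhs = 8, matching y values: 5, 12 (2 points).
  x = 11: rhs = 3, matching y values: none (0 points).
  x = 12: rhs = 13, matching y values: 8, 9 (2 points).
  x = 13: rhs = 10, matching y values: none (0 points).
  x = 14: rhs = 0, matching y values: 0 (1 points).
  x = 15: rhs = 6, matching y values: none (0 points).
  x = 16: rhs = 0, matching y values: 0 (1 points).
Total affine count: 11.
Full point count |E(F_17)| = 11 + 1 = 12.
Hasse bound: |12 − (17+1)| = |-6| = 6 ≤ 2√17 ≈ 8.2462 ✓.


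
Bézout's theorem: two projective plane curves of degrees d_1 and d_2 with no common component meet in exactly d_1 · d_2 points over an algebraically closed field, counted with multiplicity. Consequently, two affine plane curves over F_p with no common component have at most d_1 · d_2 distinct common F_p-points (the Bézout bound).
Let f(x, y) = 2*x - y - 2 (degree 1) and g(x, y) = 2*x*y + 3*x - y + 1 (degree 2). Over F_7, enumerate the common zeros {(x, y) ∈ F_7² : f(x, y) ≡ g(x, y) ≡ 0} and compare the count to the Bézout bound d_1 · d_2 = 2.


Common zeros: ∅; count = 0; Bézout bound = 2.

deg(f) = 1, deg(g) = 2, so Bézout bound = 2.
Scan x ∈ F_7. For each x, list the y ∈ F_7 with f(x, y) ≡ 0 and those with g(x, y) ≡ 0 (mod 7); the common zeros in that column are the intersection.
  x = 0: f ≡ 0 at y ∈ {5}; g ≡ 0 at y ∈ {1}; common: ∅.
  x = 1: f ≡ 0 at y ∈ {0}; g ≡ 0 at y ∈ {3}; common: ∅.
  x = 2: f ≡ 0 at y ∈ {2}; g ≡ 0 at y ∈ {0}; common: ∅.
  x = 3: f ≡ 0 at y ∈ {4}; g ≡ 0 at y ∈ {5}; common: ∅.
  x = 4: f ≡ 0 at y ∈ {6}; g ≡ 0 at y ∈ ∅; common: ∅.
  x = 5: f ≡ 0 at y ∈ {1}; g ≡ 0 at y ∈ {6}; common: ∅.
  x = 6: f ≡ 0 at y ∈ {3}; g ≡ 0 at y ∈ {4}; common: ∅.
Collecting: common zeros = ∅, so the count is 0.
Comparison with the Bézout bound: 0 ≤ 2 = deg(f)·deg(g), as expected for curves with no common component (the affine F_7-count falls short of the bound because intersections may lie at infinity, over extension fields, or carry multiplicity).


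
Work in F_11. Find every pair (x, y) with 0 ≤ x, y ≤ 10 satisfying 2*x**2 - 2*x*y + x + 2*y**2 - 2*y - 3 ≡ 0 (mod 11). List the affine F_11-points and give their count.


Affine F_11-points: {(1, 0), (1, 2), (4, 0), (4, 5), (5, 7), (5, 10), (6, 2), (6, 5), (7, 1), (7, 7), (10, 1), (10, 10)}; count = 12.

For each of the 121 pairs (x, y) ∈ F_11², evaluate f(x, y) mod 11. Record the zeros.
  x = 0: [0↦8, 1↦8, 2↦1, 3↦9, 4↦10, 5↦4, 6↦2, 7↦4, 8↦10, 9↦9, 10↦1]  zeros at y ∈ ∅
  x = 1: [0↦0, 1↦9, 2↦0, 3↦6, 4↦5, 5↦8, 6↦4, 7↦4, 8↦8, 9↦5, 10↦6]  zeros at y ∈ {0, 2}
  x = 2: [0↦7, 1↦3, 2↦3, 3↦7, 4↦4, 5↦5, 6↦10, 7↦8, 8↦10, 9↦5, 10↦4]  zeros at y ∈ ∅
  x = 3: [0↦7, 1↦1, 2↦10, 3↦1, 4↦7, 5↦6, 6↦9, 7↦5, 8↦5, 9↦9, 10↦6]  zeros at y ∈ ∅
  x = 4: [0↦0, 1↦3, 2↦10, 3↦10, 4↦3, 5↦0, 6↦1, 7↦6, 8↦4, 9↦6, 10↦1]  zeros at y ∈ {0, 5}
  x = 5: [0↦8, 1↦9, 2↦3, 3↦1, 4↦3, 5↦9, 6↦8, 7↦0, 8↦7, 9↦7, 10↦0]  zeros at y ∈ {7, 10}
  x = 6: [0↦9, 1↦8, 2↦0, 3↦7, 4↦7, 5↦0, 6↦8, 7↦9, 8↦3, 9↦1, 10↦3]  zeros at y ∈ {2, 5}
  x = 7: [0↦3, 1↦0, 2↦1, 3↦6, 4↦4, 5↦6, 6↦1, 7↦0, 8↦3, 9↦10, 10↦10]  zeros at y ∈ {1, 7}
  x = 8: [0↦1, 1↦7, 2↦6, 3↦9, 4↦5, 5↦5, 6↦9, 7↦6, 8↦7, 9↦1, 10↦10]  zeros at y ∈ ∅
  x = 9: [0↦3, 1↦7, 2↦4, 3↦5, 4↦10, 5↦8, 6↦10, 7↦5, 8↦4, 9↦7, 10↦3]  zeros at y ∈ ∅
  x = 10: [0↦9, 1↦0, 2↦6, 3↦5, 4↦8, 5↦4, 6↦4, 7↦8, 8↦5, 9↦6, 10↦0]  zeros at y ∈ {1, 10}
Collecting zeros: affine points = {(1, 0), (1, 2), (4, 0), (4, 5), (5, 7), (5, 10), (6, 2), (6, 5), (7, 1), (7, 7), (10, 1), (10, 10)}.
Total count |C(F_11)_aff| = 12.


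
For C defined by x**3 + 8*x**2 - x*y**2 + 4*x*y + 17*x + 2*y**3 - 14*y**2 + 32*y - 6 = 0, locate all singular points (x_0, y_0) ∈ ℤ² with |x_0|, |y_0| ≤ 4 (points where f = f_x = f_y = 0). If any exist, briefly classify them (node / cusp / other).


Singular points: {(-3, 2)}; classification: node.

Compute partial derivatives:
  f_x = 3*x**2 + 16*x - y**2 + 4*y + 17.
  f_y = -2*x*y + 4*x + 6*y**2 - 28*y + 32.
Scan x_0 ∈ {−4, ..., 4}. For each x_0, f_y(x_0, y) is a polynomial in y; find its integer roots y ∈ {−4, ..., 4}, then test f_x and f at those candidates.
  x = -4: f_y(-4, y) = 6*y**2 - 20*y + 16; vanishes at y ∈ {2}. (-4, 2): f_x = 5 ≠ 0.
  x = -3: f_y(-3, y) = 6*y**2 - 22*y + 20; vanishes at y ∈ {2}. (-3, 2): f_x = 0, f = 0 — SINGULAR.
  x = -2: f_y(-2, y) = 6*y**2 - 24*y + 24; vanishes at y ∈ {2}. (-2, 2): f_x = 1 ≠ 0.
  x = -1: f_y(-1, y) = 6*y**2 - 26*y + 28; vanishes at y ∈ {2}. (-1, 2): f_x = 8 ≠ 0.
  x = 0: f_y(0, y) = 6*y**2 - 28*y + 32; vanishes at y ∈ {2}. (0, 2): f_x = 21 ≠ 0.
  x = 1: f_y(1, y) = 6*y**2 - 30*y + 36; vanishes at y ∈ {2, 3}. (1, 2): f_x = 40 ≠ 0; (1, 3): f_x = 39 ≠ 0.
  x = 2: f_y(2, y) = 6*y**2 - 32*y + 40; vanishes at y ∈ {2}. (2, 2): f_x = 65 ≠ 0.
  x = 3: f_y(3, y) = 6*y**2 - 34*y + 44; vanishes at y ∈ {2}. (3, 2): f_x = 96 ≠ 0.
  x = 4: f_y(4, y) = 6*y**2 - 36*y + 48; vanishes at y ∈ {2, 4}. (4, 2): f_x = 133 ≠ 0; (4, 4): f_x = 129 ≠ 0.
Only singular point on the grid: (-3, 2).
Classify: substitute x = -3 + u, y = 2 + v and expand: f = u**3 - u**2 - u*v**2 + 2*v**3 + v**2.
No constant or linear terms (consistent with a singular point). Quadratic part: -u**2 + v**2. Cubic part: u**3 - u*v**2 + 2*v**3.
The quadratic part v**2 - u**2 = (v − u)(v + u) splits into two distinct linear factors, so there are two distinct tangent lines y − 2 = ±(x − -3) — this is a node (ordinary double point).
Classification: node.


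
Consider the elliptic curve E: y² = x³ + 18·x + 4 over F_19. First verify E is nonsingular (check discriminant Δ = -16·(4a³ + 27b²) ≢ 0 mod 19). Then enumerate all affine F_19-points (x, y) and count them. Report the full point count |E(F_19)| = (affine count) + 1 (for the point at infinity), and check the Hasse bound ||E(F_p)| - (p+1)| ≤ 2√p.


Affine points = {(0, 2), (0, 17), (1, 2), (1, 17), (3, 3), (3, 16), (4, 8), (4, 11), (6, 9), (6, 10), (7, 6), (7, 13), (10, 5), (10, 14), (14, 6), (14, 13), (15, 1), (15, 18), (17, 6), (17, 13), (18, 2), (18, 17)}; affine count = 22; |E(F_19)| = 23.

Discriminant check: Δ ∝ 4a³ + 27b² = 4·18³ + 27·4² = 4·5832 + 27·16 ≡ 10 (mod 19). Nonzero ⇒ E is nonsingular.
For each x ∈ F_19, compute rhs = x³ + 18·x + 4 mod 19, then count y ∈ F_19 with y² ≡ rhs.
  x = 0: rhs = 4, matching y values: 2, 17 (2 points).
  x = 1: rhs = 4, matching y values: 2, 17 (2 points).
  x = 2: rhs = 10, matching y values: none (0 points).
  x = 3: rhs = 9, matching y values: 3, 16 (2 points).
  x = 4: rhs = 7, matching y values: 8, 11 (2 points).
  x = 5: rhs = 10, matching y values: none (0 points).
  x = 6: rhs = 5, matching y values: 9, 10 (2 points).
  x = 7: rhs = 17, matching y values: 6, 13 (2 points).
  x = 8: rhs = 14, matching y values: none (0 points).
  x = 9: rhs = 2, matching y values: none (0 points).
  x = 10: rhs = 6, matching y values: 5, 14 (2 points).
  x = 11: rhs = 13, matching y values: none (0 points).
  x = 12: rhs = 10, matching y values: none (0 points).
  x = 13: rhs = 3, matching y values: none (0 points).
  x = 14: rhs = 17, matching y values: 6, 13 (2 points).
  x = 15: rhs = 1, matching y values: 1, 18 (2 points).
  x = 16: rhs = 18, matching y values: none (0 points).
  x = 17: rhs = 17, matching y values: 6, 13 (2 points).
  x = 18: rhs = 4, matching y values: 2, 17 (2 points).
Total affine count: 22.
Full point count |E(F_19)| = 22 + 1 = 23.
Hasse bound: |23 − (19+1)| = |3| = 3 ≤ 2√19 ≈ 8.7178 ✓.


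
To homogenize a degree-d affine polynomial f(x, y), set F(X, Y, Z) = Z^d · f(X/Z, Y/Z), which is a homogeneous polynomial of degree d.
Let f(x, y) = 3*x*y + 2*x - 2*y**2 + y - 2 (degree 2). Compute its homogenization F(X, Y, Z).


F(X, Y, Z) = 3*X*Y + 2*X*Z - 2*Y**2 + Y*Z - 2*Z**2

deg(f) = 2.
Substitute x = X/Z, y = Y/Z into f, then multiply by Z^2.
  monomial 3·x^1·y^1 ↦ 3·X^1·Y^1·Z^0.
  monomial 2·x^1·y^0 ↦ 2·X^1·Y^0·Z^1.
  monomial -2·x^0·y^2 ↦ -2·X^0·Y^2·Z^0.
  monomial 1·x^0·y^1 ↦ 1·X^0·Y^1·Z^1.
  monomial -2·x^0·y^0 ↦ -2·X^0·Y^0·Z^2.
Collecting: F(X, Y, Z) = 3*X*Y + 2*X*Z - 2*Y**2 + Y*Z - 2*Z**2.


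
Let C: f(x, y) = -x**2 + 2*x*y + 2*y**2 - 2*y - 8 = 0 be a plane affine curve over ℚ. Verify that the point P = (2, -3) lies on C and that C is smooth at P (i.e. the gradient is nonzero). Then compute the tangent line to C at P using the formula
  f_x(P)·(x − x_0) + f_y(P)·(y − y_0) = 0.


Tangent line at P: -10*x - 10*y - 10 = 0.

Step 1: f(2, -3) = 0, so P lies on C.
Step 2: partial derivatives
  f_x(x, y) = -2*x + 2*y, f_y(x, y) = 2*x + 4*y - 2.
  f_x(P) = -10, f_y(P) = -10 (gradient nonzero, so P is smooth).
Step 3: tangent line at P: -10·(x − 2) + -10·(y − -3) = 0.
Expanding: -10*x - 10*y - 10 = 0.


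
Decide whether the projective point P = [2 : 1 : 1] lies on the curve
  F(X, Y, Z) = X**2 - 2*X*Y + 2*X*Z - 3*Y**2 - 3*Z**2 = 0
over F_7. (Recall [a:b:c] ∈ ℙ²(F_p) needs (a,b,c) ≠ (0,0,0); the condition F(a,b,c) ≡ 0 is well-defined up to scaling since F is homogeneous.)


F(2,1,1) ≡ 5 (mod 7); P is NOT on the curve.

Evaluate F(2, 1, 1) term-by-term (mod 7).
  X**2 ↦ 1·4·1·1 = 4
  -2*X*Y ↦ -2·2·1·1 = -4
  2*X*Z ↦ 2·2·1·1 = 4
  -3*Y**2 ↦ -3·1·1·1 = -3
  -3*Z**2 ↦ -3·1·1·1 = -3
Sum: F(2, 1, 1) = (4) + (-4) + (4) + (-3) + (-3) = -2.
Reducing mod 7: -2 ≡ 5 (mod 7).
Since F(a, b, c) ≡ 5 ≠ 0 (mod 7), P does NOT lie on the curve.


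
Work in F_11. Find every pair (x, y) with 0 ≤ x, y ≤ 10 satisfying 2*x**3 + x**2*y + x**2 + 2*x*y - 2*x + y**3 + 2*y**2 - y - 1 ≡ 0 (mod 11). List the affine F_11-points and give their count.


Affine F_11-points: {(1, 0), (3, 3), (4, 6), (4, 7), (5, 0), (5, 10), (7, 7), (8, 3), (8, 8), (8, 9), (9, 3), (10, 0), (10, 4), (10, 5)}; count = 14.

For each of the 121 pairs (x, y) ∈ F_11², evaluate f(x, y) mod 11. Record the zeros.
  x = 0: [0↦10, 1↦1, 2↦2, 3↦8, 4↦3, 5↦4, 6↦6, 7↦4, 8↦4, 9↦1, 10↦1]  zeros at y ∈ ∅
  x = 1: [0↦0, 1↦5, 2↦9, 3↦7, 4↦5, 5↦9, 6↦3, 7↦4, 8↦7, 9↦7, 10↦10]  zeros at y ∈ {0}
  x = 2: [0↦4, 1↦3, 2↦1, 3↦4, 4↦7, 5↦5, 6↦4, 7↦10, 8↦7, 9↦1, 10↦9]  zeros at y ∈ ∅
  x = 3: [0↦1, 1↦7, 2↦1, 3↦0, 4↦10, 5↦4, 6↦10, 7↦1, 8↦5, 9↦6, 10↦10]  zeros at y ∈ {3}
  x = 4: [0↦3, 1↦7, 2↦10, 3↦7, 4↦4, 5↦7, 6↦0, 7↦0, 8↦2, 9↦1, 10↦3]  zeros at y ∈ {6, 7}
  x = 5: [0↦0, 1↦4, 2↦7, 3↦4, 4↦1, 5↦4, 6↦8, 7↦8, 8↦10, 9↦9, 10↦0]  zeros at y ∈ {0, 10}
  x = 6: [0↦4, 1↦10, 2↦4, 3↦3, 4↦2, 5↦7, 6↦2, 7↦4, 8↦8, 9↦9, 10↦2]  zeros at y ∈ ∅
  x = 7: [0↦5, 1↦4, 2↦2, 3↦5, 4↦8, 5↦6, 6↦5, 7↦0, 8↦8, 9↦2, 10↦10]  zeros at y ∈ {7}
  x = 8: [0↦4, 1↦9, 2↦2, 3↦0, 4↦9, 5↦2, 6↦7, 7↦8, 8↦0, 9↦0, 10↦3]  zeros at y ∈ {3, 8, 9}
  x = 9: [0↦2, 1↦4, 2↦5, 3↦0, 4↦6, 5↦7, 6↦9, 7↦7, 8↦7, 9↦4, 10↦4]  zeros at y ∈ {3}
  x = 10: [0↦0, 1↦1, 2↦1, 3↦6, 4↦0, 5↦0, 6↦1, 7↦9, 8↦8, 9↦4, 10↦3]  zeros at y ∈ {0, 4, 5}
Collecting zeros: affine points = {(1, 0), (3, 3), (4, 6), (4, 7), (5, 0), (5, 10), (7, 7), (8, 3), (8, 8), (8, 9), (9, 3), (10, 0), (10, 4), (10, 5)}.
Total count |C(F_11)_aff| = 14.


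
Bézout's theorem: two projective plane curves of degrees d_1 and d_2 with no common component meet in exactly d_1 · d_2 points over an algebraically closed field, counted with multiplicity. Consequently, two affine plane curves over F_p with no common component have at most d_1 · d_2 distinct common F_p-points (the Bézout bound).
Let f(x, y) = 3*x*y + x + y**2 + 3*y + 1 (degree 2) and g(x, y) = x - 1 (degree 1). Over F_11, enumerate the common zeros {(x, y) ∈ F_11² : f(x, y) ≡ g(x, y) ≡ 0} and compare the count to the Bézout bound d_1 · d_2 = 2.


Common zeros: ∅; count = 0; Bézout bound = 2.

deg(f) = 2, deg(g) = 1, so Bézout bound = 2.
Scan x ∈ F_11. For each x, list the y ∈ F_11 with f(x, y) ≡ 0 and those with g(x, y) ≡ 0 (mod 11); the common zeros in that column are the intersection.
  x = 0: f ≡ 0 at y ∈ {2, 6}; g ≡ 0 at y ∈ ∅; common: ∅.
  x = 1: f ≡ 0 at y ∈ ∅; g ≡ 0 at y ∈ {0, 1, 2, 3, 4, 5, 6, 7, 8, 9, 10}; common: ∅.
  x = 2: f ≡ 0 at y ∈ {4, 9}; g ≡ 0 at y ∈ ∅; common: ∅.
  x = 3: f ≡ 0 at y ∈ ∅; g ≡ 0 at y ∈ ∅; common: ∅.
  x = 4: f ≡ 0 at y ∈ ∅; g ≡ 0 at y ∈ ∅; common: ∅.
  x = 5: f ≡ 0 at y ∈ {5, 10}; g ≡ 0 at y ∈ ∅; common: ∅.
  x = 6: f ≡ 0 at y ∈ ∅; g ≡ 0 at y ∈ ∅; common: ∅.
  x = 7: f ≡ 0 at y ∈ {1, 8}; g ≡ 0 at y ∈ ∅; common: ∅.
  x = 8: f ≡ 0 at y ∈ {3}; g ≡ 0 at y ∈ ∅; common: ∅.
  x = 9: f ≡ 0 at y ∈ ∅; g ≡ 0 at y ∈ ∅; common: ∅.
  x = 10: f ≡ 0 at y ∈ {0}; g ≡ 0 at y ∈ ∅; common: ∅.
Collecting: common zeros = ∅, so the count is 0.
Comparison with the Bézout bound: 0 ≤ 2 = deg(f)·deg(g), as expected for curves with no common component (the affine F_11-count falls short of the bound because intersections may lie at infinity, over extension fields, or carry multiplicity).


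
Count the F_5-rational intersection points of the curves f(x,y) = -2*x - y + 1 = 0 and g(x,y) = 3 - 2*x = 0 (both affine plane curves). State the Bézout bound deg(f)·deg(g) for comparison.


Common zeros: {(4, 3)}; count = 1; Bézout bound = 1.

deg(f) = 1, deg(g) = 1, so Bézout bound = 1.
Scan x ∈ F_5. For each x, list the y ∈ F_5 with f(x, y) ≡ 0 and those with g(x, y) ≡ 0 (mod 5); the common zeros in that column are the intersection.
  x = 0: f ≡ 0 at y ∈ {1}; g ≡ 0 at y ∈ ∅; common: ∅.
  x = 1: f ≡ 0 at y ∈ {4}; g ≡ 0 at y ∈ ∅; common: ∅.
  x = 2: f ≡ 0 at y ∈ {2}; g ≡ 0 at y ∈ ∅; common: ∅.
  x = 3: f ≡ 0 at y ∈ {0}; g ≡ 0 at y ∈ ∅; common: ∅.
  x = 4: f ≡ 0 at y ∈ {3}; g ≡ 0 at y ∈ {0, 1, 2, 3, 4}; common: {3}.
Collecting: common zeros = {(4, 3)}, so the count is 1.
Comparison with the Bézout bound: 1 ≤ 1 = deg(f)·deg(g), as expected for curves with no common component (the bound is attained).


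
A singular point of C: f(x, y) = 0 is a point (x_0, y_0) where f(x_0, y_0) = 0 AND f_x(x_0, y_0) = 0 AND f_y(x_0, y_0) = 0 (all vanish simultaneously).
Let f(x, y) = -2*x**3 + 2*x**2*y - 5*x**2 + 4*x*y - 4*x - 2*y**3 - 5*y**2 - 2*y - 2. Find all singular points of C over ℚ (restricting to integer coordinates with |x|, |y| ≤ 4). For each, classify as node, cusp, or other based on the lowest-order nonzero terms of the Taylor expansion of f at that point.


Singular points: {(-1, -1)}; classification: node.

Compute partial derivatives:
  f_x = -6*x**2 + 4*x*y - 10*x + 4*y - 4.
  f_y = 2*x**2 + 4*x - 6*y**2 - 10*y - 2.
Scan x_0 ∈ {−4, ..., 4}. For each x_0, f_y(x_0, y) is a polynomial in y; find its integer roots y ∈ {−4, ..., 4}, then test f_x and f at those candidates.
  x = -4: f_y(-4, y) = -6*y**2 - 10*y + 14; no integer root y with |y| ≤ 4.
  x = -3: f_y(-3, y) = -6*y**2 - 10*y + 4; vanishes at y ∈ {-2}. (-3, -2): f_x = -12 ≠ 0.
  x = -2: f_y(-2, y) = -6*y**2 - 10*y - 2; no integer root y with |y| ≤ 4.
  x = -1: f_y(-1, y) = -6*y**2 - 10*y - 4; vanishes at y ∈ {-1}. (-1, -1): f_x = 0, f = 0 — SINGULAR.
  x = 0: f_y(0, y) = -6*y**2 - 10*y - 2; no integer root y with |y| ≤ 4.
  x = 1: f_y(1, y) = -6*y**2 - 10*y + 4; vanishes at y ∈ {-2}. (1, -2): f_x = -36 ≠ 0.
  x = 2: f_y(2, y) = -6*y**2 - 10*y + 14; no integer root y with |y| ≤ 4.
  x = 3: f_y(3, y) = -6*y**2 - 10*y + 28; no integer root y with |y| ≤ 4.
  x = 4: f_y(4, y) = -6*y**2 - 10*y + 46; no integer root y with |y| ≤ 4.
Only singular point on the grid: (-1, -1).
Classify: substitute x = -1 + u, y = -1 + v and expand: f = -2*u**3 + 2*u**2*v - u**2 - 2*v**3 + v**2.
No constant or linear terms (consistent with a singular point). Quadratic part: -u**2 + v**2. Cubic part: -2*u**3 + 2*u**2*v - 2*v**3.
The quadratic part v**2 - u**2 = (v − u)(v + u) splits into two distinct linear factors, so there are two distinct tangent lines y − -1 = ±(x − -1) — this is a node (ordinary double point).
Classification: node.


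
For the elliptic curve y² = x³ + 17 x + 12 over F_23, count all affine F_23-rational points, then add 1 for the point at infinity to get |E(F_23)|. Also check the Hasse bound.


Affine points = {(0, 9), (0, 14), (2, 10), (2, 13), (4, 11), (4, 12), (6, 10), (6, 13), (8, 4), (8, 19), (10, 3), (10, 20), (11, 9), (11, 14), (12, 9), (12, 14), (14, 2), (14, 21), (15, 10), (15, 13), (17, 4), (17, 19), (18, 3), (18, 20), (19, 8), (19, 15), (20, 7), (20, 16), (21, 4), (21, 19)}; affine count = 30; |E(F_23)| = 31.

Discriminant check: Δ ∝ 4a³ + 27b² = 4·17³ + 27·12² = 4·4913 + 27·144 ≡ 11 (mod 23). Nonzero ⇒ E is nonsingular.
For each x ∈ F_23, compute rhs = x³ + 17·x + 12 mod 23, then count y ∈ F_23 with y² ≡ rhs.
  x = 0: rhs = 12, matching y values: 9, 14 (2 points).
  x = 1: rhs = 7, matching y values: none (0 points).
  x = 2: rhs = 8, matching y values: 10, 13 (2 points).
  x = 3: rhs = 21, matching y values: none (0 points).
  x = 4: rhs = 6, matching y values: 11, 12 (2 points).
  x = 5: rhs = 15, matching y values: none (0 points).
  x = 6: rhs = 8, matching y values: 10, 13 (2 points).
  x = 7: rhs = 14, matching y values: none (0 points).
  x = 8: rhs = 16, matching y values: 4, 19 (2 points).
  x = 9: rhs = 20, matching y values: none (0 points).
  x = 10: rhs = 9, matching y values: 3, 20 (2 points).
  x = 11: rhs = 12, matching y values: 9, 14 (2 points).
  x = 12: rhs = 12, matching y values: 9, 14 (2 points).
  x = 13: rhs = 15, matching y values: none (0 points).
  x = 14: rhs = 4, matching y values: 2, 21 (2 points).
  x = 15: rhs = 8, matching y values: 10, 13 (2 points).
  x = 16: rhs = 10, matching y values: none (0 points).
  x = 17: rhs = 16, matching y values: 4, 19 (2 points).
  x = 18: rhs = 9, matching y values: 3, 20 (2 points).
  x = 19: rhs = 18, matching y values: 8, 15 (2 points).
  x = 20: rhs = 3, matching y values: 7, 16 (2 points).
  x = 21: rhs = 16, matching y values: 4, 19 (2 points).
  x = 22: rhs = 17, matching y values: none (0 points).
Total affine count: 30.
Full point count |E(F_23)| = 30 + 1 = 31.
Hasse bound: |31 − (23+1)| = |7| = 7 ≤ 2√23 ≈ 9.5917 ✓.


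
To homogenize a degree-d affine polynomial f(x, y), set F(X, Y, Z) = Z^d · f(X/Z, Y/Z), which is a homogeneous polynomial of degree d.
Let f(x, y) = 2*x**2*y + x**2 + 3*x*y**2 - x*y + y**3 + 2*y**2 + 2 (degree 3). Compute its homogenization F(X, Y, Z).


F(X, Y, Z) = 2*X**2*Y + X**2*Z + 3*X*Y**2 - X*Y*Z + Y**3 + 2*Y**2*Z + 2*Z**3

deg(f) = 3.
Substitute x = X/Z, y = Y/Z into f, then multiply by Z^3.
  monomial 2·x^2·y^1 ↦ 2·X^2·Y^1·Z^0.
  monomial 1·x^2·y^0 ↦ 1·X^2·Y^0·Z^1.
  monomial 3·x^1·y^2 ↦ 3·X^1·Y^2·Z^0.
  monomial -1·x^1·y^1 ↦ -1·X^1·Y^1·Z^1.
  monomial 1·x^0·y^3 ↦ 1·X^0·Y^3·Z^0.
  monomial 2·x^0·y^2 ↦ 2·X^0·Y^2·Z^1.
  monomial 2·x^0·y^0 ↦ 2·X^0·Y^0·Z^3.
Collecting: F(X, Y, Z) = 2*X**2*Y + X**2*Z + 3*X*Y**2 - X*Y*Z + Y**3 + 2*Y**2*Z + 2*Z**3.


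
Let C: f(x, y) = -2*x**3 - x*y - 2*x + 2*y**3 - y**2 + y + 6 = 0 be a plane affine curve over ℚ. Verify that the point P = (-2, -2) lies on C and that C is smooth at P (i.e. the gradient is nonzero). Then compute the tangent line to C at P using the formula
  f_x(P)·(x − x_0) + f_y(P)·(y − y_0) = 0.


Tangent line at P: -24*x + 31*y + 14 = 0.

Step 1: f(-2, -2) = 0, so P lies on C.
Step 2: partial derivatives
  f_x(x, y) = -6*x**2 - y - 2, f_y(x, y) = -x + 6*y**2 - 2*y + 1.
  f_x(P) = -24, f_y(P) = 31 (gradient nonzero, so P is smooth).
Step 3: tangent line at P: -24·(x − -2) + 31·(y − -2) = 0.
Expanding: -24*x + 31*y + 14 = 0.


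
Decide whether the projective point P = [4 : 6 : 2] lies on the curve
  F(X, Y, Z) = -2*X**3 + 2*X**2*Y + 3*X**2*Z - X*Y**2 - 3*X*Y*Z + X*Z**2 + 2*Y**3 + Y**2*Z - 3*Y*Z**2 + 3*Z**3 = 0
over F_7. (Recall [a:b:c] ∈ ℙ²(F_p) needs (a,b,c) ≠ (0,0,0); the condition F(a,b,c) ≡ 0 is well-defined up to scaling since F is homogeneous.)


F(4,6,2) ≡ 1 (mod 7); P is NOT on the curve.

Evaluate F(4, 6, 2) term-by-term (mod 7).
  -2*X**3 ↦ -2·64·1·1 = -128
  2*X**2*Y ↦ 2·16·6·1 = 192
  3*X**2*Z ↦ 3·16·1·2 = 96
  -X*Y**2 ↦ -1·4·36·1 = -144
  -3*X*Y*Z ↦ -3·4·6·2 = -144
  X*Z**2 ↦ 1·4·1·4 = 16
  2*Y**3 ↦ 2·1·216·1 = 432
  Y**2*Z ↦ 1·1·36·2 = 72
  -3*Y*Z**2 ↦ -3·1·6·4 = -72
  3*Z**3 ↦ 3·1·1·8 = 24
Sum: F(4, 6, 2) = (-128) + (192) + (96) + (-144) + (-144) + (16) + (432) + (72) + (-72) + (24) = 344.
Reducing mod 7: 344 ≡ 1 (mod 7).
Since F(a, b, c) ≡ 1 ≠ 0 (mod 7), P does NOT lie on the curve.


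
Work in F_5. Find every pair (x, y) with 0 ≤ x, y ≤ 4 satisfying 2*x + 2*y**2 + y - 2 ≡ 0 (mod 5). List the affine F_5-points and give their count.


Affine F_5-points: {(1, 0), (1, 2), (2, 1), (3, 3), (3, 4)}; count = 5.

For each of the 25 pairs (x, y) ∈ F_5², evaluate f(x, y) mod 5. Record the zeros.
  x = 0: [0↦3, 1↦1, 2↦3, 3↦4, 4↦4]  zeros at y ∈ ∅
  x = 1: [0↦0, 1↦3, 2↦0, 3↦1, 4↦1]  zeros at y ∈ {0, 2}
  x = 2: [0↦2, 1↦0, 2↦2, 3↦3, 4↦3]  zeros at y ∈ {1}
  x = 3: [0↦4, 1↦2, 2↦4, 3↦0, 4↦0]  zeros at y ∈ {3, 4}
  x = 4: [0↦1, 1↦4, 2↦1, 3↦2, 4↦2]  zeros at y ∈ ∅
Collecting zeros: affine points = {(1, 0), (1, 2), (2, 1), (3, 3), (3, 4)}.
Total count |C(F_5)_aff| = 5.


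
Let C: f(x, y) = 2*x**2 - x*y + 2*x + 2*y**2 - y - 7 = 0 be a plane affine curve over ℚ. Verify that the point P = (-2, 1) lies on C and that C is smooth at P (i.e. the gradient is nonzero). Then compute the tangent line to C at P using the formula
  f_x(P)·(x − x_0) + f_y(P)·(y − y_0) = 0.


Tangent line at P: -7*x + 5*y - 19 = 0.

Step 1: f(-2, 1) = 0, so P lies on C.
Step 2: partial derivatives
  f_x(x, y) = 4*x - y + 2, f_y(x, y) = -x + 4*y - 1.
  f_x(P) = -7, f_y(P) = 5 (gradient nonzero, so P is smooth).
Step 3: tangent line at P: -7·(x − -2) + 5·(y − 1) = 0.
Expanding: -7*x + 5*y - 19 = 0.


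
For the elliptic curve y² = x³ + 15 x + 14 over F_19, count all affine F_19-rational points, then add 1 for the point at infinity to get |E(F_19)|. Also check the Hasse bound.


Affine points = {(1, 7), (1, 12), (4, 9), (4, 10), (5, 9), (5, 10), (6, 4), (6, 15), (7, 5), (7, 14), (8, 0), (9, 2), (9, 17), (10, 9), (10, 10), (11, 3), (11, 16), (14, 2), (14, 17), (15, 2), (15, 17), (18, 6), (18, 13)}; affine count = 23; |E(F_19)| = 24.

Discriminant check: Δ ∝ 4a³ + 27b² = 4·15³ + 27·14² = 4·3375 + 27·196 ≡ 1 (mod 19). Nonzero ⇒ E is nonsingular.
For each x ∈ F_19, compute rhs = x³ + 15·x + 14 mod 19, then count y ∈ F_19 with y² ≡ rhs.
  x = 0: rhs = 14, matching y values: none (0 points).
  x = 1: rhs = 11, matching y values: 7, 12 (2 points).
  x = 2: rhs = 14, matching y values: none (0 points).
  x = 3: rhs = 10, matching y values: none (0 points).
  x = 4: rhs = 5, matching y values: 9, 10 (2 points).
  x = 5: rhs = 5, matching y values: 9, 10 (2 points).
  x = 6: rhs = 16, matching y values: 4, 15 (2 points).
  x = 7: rhs = 6, matching y values: 5, 14 (2 points).
  x = 8: rhs = 0, matching y values: 0 (1 points).
  x = 9: rhs = 4, matching y values: 2, 17 (2 points).
  x = 10: rhs = 5, matching y values: 9, 10 (2 points).
  x = 11: rhs = 9, matching y values: 3, 16 (2 points).
  x = 12: rhs = 3, matching y values: none (0 points).
  x = 13: rhs = 12, matching y values: none (0 points).
  x = 14: rhs = 4, matching y values: 2, 17 (2 points).
  x = 15: rhs = 4, matching y values: 2, 17 (2 points).
  x = 16: rhs = 18, matching y values: none (0 points).
  x = 17: rhs = 14, matching y values: none (0 points).
  x = 18: rhs = 17, matching y values: 6, 13 (2 points).
Total affine count: 23.
Full point count |E(F_19)| = 23 + 1 = 24.
Hasse bound: |24 − (19+1)| = |4| = 4 ≤ 2√19 ≈ 8.7178 ✓.
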